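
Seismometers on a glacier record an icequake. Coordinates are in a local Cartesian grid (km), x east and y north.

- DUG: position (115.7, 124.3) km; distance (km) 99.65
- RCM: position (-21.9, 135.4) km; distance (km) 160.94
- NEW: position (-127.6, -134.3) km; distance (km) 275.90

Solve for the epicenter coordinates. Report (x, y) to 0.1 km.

Circle about each station: (x − 115.7)² + (y − 124.3)² = 99.65²; (x + 21.9)² + (y − 135.4)² = 160.94²; (x + 127.6)² + (y + 134.3)² = 275.90².
Subtracting the DUG equation from the RCM and NEW equations removes the quadratic terms:
-275.2 x + 22.2 y = -25995.77
-486.6 x − 517.2 y = -60709.42
Solving the 2×2 system: x ≈ 96.6, y ≈ 26.5 km.
Check against DUG (with the unrounded x, y): √((x − 115.7)²+(y − 124.3)²) = 99.65 ≈ 99.65 km. ✓

(96.6, 26.5)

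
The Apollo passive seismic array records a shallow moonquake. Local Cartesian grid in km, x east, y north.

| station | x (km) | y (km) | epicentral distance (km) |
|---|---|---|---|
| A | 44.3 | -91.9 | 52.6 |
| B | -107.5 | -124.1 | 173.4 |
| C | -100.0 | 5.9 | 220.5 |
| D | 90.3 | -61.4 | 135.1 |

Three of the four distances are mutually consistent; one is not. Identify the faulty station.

Solve using three stations at a time. Using A, B, C (subtract circle equations pairwise → linear system) gives (x, y) ≈ (65.2, -140.2).
Distances from that point to each station vs reported:
  A: calculated 52.6 vs reported 52.6 → residual 0.0 km
  B: calculated 173.4 vs reported 173.4 → residual 0.0 km
  C: calculated 220.5 vs reported 220.5 → residual 0.0 km
  D: calculated 82.7 vs reported 135.1 → residual 52.4 km
A, B, C are mutually consistent (residuals ≈ 0); D is off by 52.4 km.

D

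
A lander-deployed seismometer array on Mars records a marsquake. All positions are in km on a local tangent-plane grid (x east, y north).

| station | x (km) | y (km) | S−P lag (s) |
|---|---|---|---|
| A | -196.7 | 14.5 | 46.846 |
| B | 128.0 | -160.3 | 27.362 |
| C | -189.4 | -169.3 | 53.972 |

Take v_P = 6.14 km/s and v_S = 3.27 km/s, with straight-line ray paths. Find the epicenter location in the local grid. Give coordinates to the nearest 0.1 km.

(130.6, 31.1)

Distance from S−P lag: d = Δt · v_P v_S / (v_P − v_S) = Δt · (6.14·3.27)/(6.14−3.27) ≈ 6.9957·Δt.
So d_A = 327.72, d_B = 191.42, d_C = 377.57 km.
Circle about each station: (x + 196.7)² + (y − 14.5)² = 327.72²; (x − 128.0)² + (y + 160.3)² = 191.42²; (x + 189.4)² + (y + 169.3)² = 377.57².
Subtracting pairs of circle equations eliminates x²+y² and gives linear equations (the radical axes):
649.4 x − 349.6 y = 73937.73
14.6 x − 367.6 y = -9525.00
Solving the 2×2 system: x ≈ 130.6, y ≈ 31.1 km.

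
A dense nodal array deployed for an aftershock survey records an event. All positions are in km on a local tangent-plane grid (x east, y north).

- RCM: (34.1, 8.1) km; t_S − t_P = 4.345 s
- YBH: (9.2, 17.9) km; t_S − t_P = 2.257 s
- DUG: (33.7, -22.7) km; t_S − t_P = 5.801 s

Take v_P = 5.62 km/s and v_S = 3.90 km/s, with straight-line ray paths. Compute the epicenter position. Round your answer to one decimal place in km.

Distance from S−P lag: d = Δt · v_P v_S / (v_P − v_S) = Δt · (5.62·3.90)/(5.62−3.90) ≈ 12.7430·Δt.
So d_RCM = 55.37, d_YBH = 28.76, d_DUG = 73.92 km.
Circle about each station: (x − 34.1)² + (y − 8.1)² = 55.37²; (x − 9.2)² + (y − 17.9)² = 28.76²; (x − 33.7)² + (y + 22.7)² = 73.92².
Subtracting the RCM equation from the YBH and DUG equations removes the quadratic terms:
-49.8 x + 19.6 y = 1415.33
-0.8 x − 61.6 y = -1975.77
Solving the 2×2 system: x ≈ -15.7, y ≈ 32.3 km.
Check against RCM (with the unrounded x, y): √((x − 34.1)²+(y − 8.1)²) = 55.37 ≈ 55.37 km. ✓

x ≈ -15.7 km, y ≈ 32.3 km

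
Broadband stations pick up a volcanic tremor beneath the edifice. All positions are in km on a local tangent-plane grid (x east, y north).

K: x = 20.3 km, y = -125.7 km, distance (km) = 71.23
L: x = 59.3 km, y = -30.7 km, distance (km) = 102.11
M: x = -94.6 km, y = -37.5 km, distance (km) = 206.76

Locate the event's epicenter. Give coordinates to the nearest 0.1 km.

x ≈ 91.5 km, y ≈ -127.6 km

Circle about each station: (x − 20.3)² + (y + 125.7)² = 71.23²; (x − 59.3)² + (y + 30.7)² = 102.11²; (x + 94.6)² + (y + 37.5)² = 206.76².
Subtracting the K equation from the L and M equations removes the quadratic terms:
78.0 x + 190.0 y = -17106.34
-229.8 x + 176.4 y = -43533.15
Solving the 2×2 system: x ≈ 91.5, y ≈ -127.6 km.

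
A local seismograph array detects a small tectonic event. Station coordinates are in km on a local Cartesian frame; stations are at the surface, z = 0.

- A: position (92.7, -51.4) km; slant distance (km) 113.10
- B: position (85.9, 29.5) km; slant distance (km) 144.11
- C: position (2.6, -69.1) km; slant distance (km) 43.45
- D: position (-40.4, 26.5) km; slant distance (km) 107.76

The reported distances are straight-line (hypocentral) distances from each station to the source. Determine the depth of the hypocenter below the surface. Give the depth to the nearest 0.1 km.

41.2 km

Each station gives a sphere (x−x_i)² + (y−y_i)² + z² = d_i² (stations at z=0).
Subtracting the A sphere from B and C: z² cancels, leaving linear equations in x and y:
-13.6 x + 161.8 y = -10962.27
-180.2 x − 35.4 y = 4450.03
Solving: x ≈ -11.200, y ≈ -68.693 km (keep extra digits for the depth step; rounded: -11.2, -68.7).
Then from the A sphere: z² = 113.10² − (x − 92.7)² − (y + 51.4)² with x = -11.200, y = -68.693, so z ≈ 41.199 ≈ 41.2 km.
Check against D (with the unrounded solution): distance 107.76 ≈ 107.76 km. ✓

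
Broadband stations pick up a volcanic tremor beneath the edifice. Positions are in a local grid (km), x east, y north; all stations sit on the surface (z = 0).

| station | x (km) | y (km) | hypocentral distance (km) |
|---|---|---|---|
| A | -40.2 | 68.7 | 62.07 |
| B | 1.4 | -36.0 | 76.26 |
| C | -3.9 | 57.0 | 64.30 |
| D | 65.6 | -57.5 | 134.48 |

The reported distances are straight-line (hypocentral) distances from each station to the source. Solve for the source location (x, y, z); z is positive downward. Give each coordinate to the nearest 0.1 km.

x ≈ -40.6 km, y ≈ 17.3 km, depth ≈ 34.8 km

Each station gives a sphere (x−x_i)² + (y−y_i)² + z² = d_i² (stations at z=0).
Subtracting the A sphere from B and C: z² cancels, leaving linear equations in x and y:
83.2 x − 209.4 y = -7000.67
72.6 x − 23.4 y = -3353.33
Solving: x ≈ -40.615, y ≈ 17.295 km (keep extra digits for the depth step; rounded: -40.6, 17.3).
Then from the A sphere: z² = 62.07² − (x + 40.2)² − (y − 68.7)² with x = -40.615, y = 17.295, so z ≈ 34.786 ≈ 34.8 km.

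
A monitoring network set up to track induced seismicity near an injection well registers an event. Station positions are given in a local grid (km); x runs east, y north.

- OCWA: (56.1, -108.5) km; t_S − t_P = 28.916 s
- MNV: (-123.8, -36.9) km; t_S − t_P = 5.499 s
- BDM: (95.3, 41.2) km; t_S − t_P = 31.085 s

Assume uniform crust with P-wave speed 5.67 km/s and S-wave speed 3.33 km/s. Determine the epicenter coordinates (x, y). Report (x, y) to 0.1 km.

Distance from S−P lag: d = Δt · v_P v_S / (v_P − v_S) = Δt · (5.67·3.33)/(5.67−3.33) ≈ 8.0688·Δt.
So d_OCWA = 233.32, d_MNV = 44.37, d_BDM = 250.82 km.
Circle about each station: (x − 56.1)² + (y + 108.5)² = 233.32²; (x + 123.8)² + (y + 36.9)² = 44.37²; (x − 95.3)² + (y − 41.2)² = 250.82².
Subtracting the OCWA equation from the MNV and BDM equations removes the quadratic terms:
-359.8 x + 143.2 y = 54238.12
78.4 x + 299.4 y = -12612.38
Solving the 2×2 system: x ≈ -151.7, y ≈ -2.4 km.
Check against OCWA (with the unrounded x, y): √((x − 56.1)²+(y + 108.5)²) = 233.32 ≈ 233.32 km. ✓

-151.7 km east, -2.4 km north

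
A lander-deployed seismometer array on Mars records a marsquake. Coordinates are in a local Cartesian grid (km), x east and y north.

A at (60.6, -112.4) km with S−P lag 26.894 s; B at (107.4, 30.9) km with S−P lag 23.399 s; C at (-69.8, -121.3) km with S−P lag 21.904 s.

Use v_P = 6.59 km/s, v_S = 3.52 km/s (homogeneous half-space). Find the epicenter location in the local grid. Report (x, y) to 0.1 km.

x ≈ -68.9 km, y ≈ 44.2 km

Distance from S−P lag: d = Δt · v_P v_S / (v_P − v_S) = Δt · (6.59·3.52)/(6.59−3.52) ≈ 7.5560·Δt.
So d_A = 203.21, d_B = 176.80, d_C = 165.51 km.
Circle about each station: (x − 60.6)² + (y + 112.4)² = 203.21²; (x − 107.4)² + (y − 30.9)² = 176.80²; (x + 69.8)² + (y + 121.3)² = 165.51².
Subtracting the A equation from the B and C equations removes the quadratic terms:
93.6 x + 286.6 y = 6219.51
-260.8 x − 17.8 y = 17180.35
Solving the 2×2 system: x ≈ -68.9, y ≈ 44.2 km.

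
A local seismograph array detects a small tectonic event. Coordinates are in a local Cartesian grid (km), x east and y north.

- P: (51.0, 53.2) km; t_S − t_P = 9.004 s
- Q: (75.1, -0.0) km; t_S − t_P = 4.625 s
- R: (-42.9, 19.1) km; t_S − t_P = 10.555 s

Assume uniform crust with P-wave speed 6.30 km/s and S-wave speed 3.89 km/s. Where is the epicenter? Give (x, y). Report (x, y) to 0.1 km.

x ≈ 47.8 km, y ≈ -38.3 km

Distance from S−P lag: d = Δt · v_P v_S / (v_P − v_S) = Δt · (6.30·3.89)/(6.30−3.89) ≈ 10.1689·Δt.
So d_P = 91.56, d_Q = 47.03, d_R = 107.33 km.
Circle about each station: (x − 51.0)² + (y − 53.2)² = 91.56²; (x − 75.1)² + y² = 47.03²; (x + 42.9)² + (y − 19.1)² = 107.33².
Subtracting the P equation from the Q and R equations removes the quadratic terms:
48.2 x − 106.4 y = 6380.18
-187.8 x − 68.2 y = -6362.52
Solving the 2×2 system: x ≈ 47.8, y ≈ -38.3 km.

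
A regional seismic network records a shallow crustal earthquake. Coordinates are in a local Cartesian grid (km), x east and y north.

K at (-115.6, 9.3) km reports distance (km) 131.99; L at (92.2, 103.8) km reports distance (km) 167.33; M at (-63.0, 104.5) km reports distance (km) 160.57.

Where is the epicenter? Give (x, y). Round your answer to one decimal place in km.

(6.8, -40.1)

Circle about each station: (x + 115.6)² + (y − 9.3)² = 131.99²; (x − 92.2)² + (y − 103.8)² = 167.33²; (x + 63.0)² + (y − 104.5)² = 160.57².
Subtracting the K equation from the L and M equations removes the quadratic terms:
415.6 x + 189.0 y = -4752.54
105.2 x + 190.4 y = -6921.96
Solving the 2×2 system: x ≈ 6.8, y ≈ -40.1 km.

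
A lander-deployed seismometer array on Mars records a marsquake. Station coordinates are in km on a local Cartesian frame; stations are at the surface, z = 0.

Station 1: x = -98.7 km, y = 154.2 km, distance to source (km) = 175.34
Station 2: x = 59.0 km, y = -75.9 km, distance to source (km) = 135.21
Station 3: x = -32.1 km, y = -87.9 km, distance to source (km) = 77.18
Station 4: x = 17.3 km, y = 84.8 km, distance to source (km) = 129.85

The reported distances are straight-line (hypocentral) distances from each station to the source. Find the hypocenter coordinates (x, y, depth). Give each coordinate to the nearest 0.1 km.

x ≈ -62.7 km, y ≈ -17.3 km, depth ≈ 6.0 km

Each station gives a sphere (x−x_i)² + (y−y_i)² + z² = d_i² (stations at z=0).
Subtracting the Station 1 sphere from Station 2 and Station 3: z² cancels, leaving linear equations in x and y:
315.4 x − 460.2 y = -11815.15
133.2 x − 484.2 y = 24.85
Solving: x ≈ -62.705, y ≈ -17.301 km (keep extra digits for the depth step; rounded: -62.7, -17.3).
Then from the Station 1 sphere: z² = 175.34² − (x + 98.7)² − (y − 154.2)² with x = -62.705, y = -17.301, so z ≈ 5.990 ≈ 6.0 km.
Check against Station 4 (with the unrounded solution): distance 129.85 ≈ 129.85 km. ✓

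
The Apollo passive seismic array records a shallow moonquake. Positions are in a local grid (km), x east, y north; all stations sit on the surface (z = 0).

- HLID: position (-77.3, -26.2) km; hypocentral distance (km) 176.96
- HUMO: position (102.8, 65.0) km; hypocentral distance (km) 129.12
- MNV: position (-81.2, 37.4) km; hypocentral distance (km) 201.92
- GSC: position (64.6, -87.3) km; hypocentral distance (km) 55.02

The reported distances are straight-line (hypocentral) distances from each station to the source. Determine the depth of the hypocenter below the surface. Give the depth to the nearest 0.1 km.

depth ≈ 37.3 km

Each station gives a sphere (x−x_i)² + (y−y_i)² + z² = d_i² (stations at z=0).
Subtracting the HLID sphere from HUMO and MNV: z² cancels, leaving linear equations in x and y:
360.2 x + 182.4 y = 22773.98
-7.8 x + 127.2 y = -8126.37
Solving: x ≈ 92.699, y ≈ -58.202 km (keep extra digits for the depth step; rounded: 92.7, -58.2).
Then from the HLID sphere: z² = 176.96² − (x + 77.3)² − (y + 26.2)² with x = 92.699, y = -58.202, so z ≈ 37.297 ≈ 37.3 km.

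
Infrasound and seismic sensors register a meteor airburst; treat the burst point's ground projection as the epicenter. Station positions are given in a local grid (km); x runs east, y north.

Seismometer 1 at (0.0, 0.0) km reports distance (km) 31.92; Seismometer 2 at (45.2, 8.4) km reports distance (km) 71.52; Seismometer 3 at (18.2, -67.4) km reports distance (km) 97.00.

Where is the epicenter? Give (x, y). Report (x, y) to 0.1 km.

x ≈ -25.5 km, y ≈ 19.2 km

Circle about each station: x² + y² = 31.92²; (x − 45.2)² + (y − 8.4)² = 71.52²; (x − 18.2)² + (y + 67.4)² = 97.00².
Subtracting pairs of circle equations eliminates x²+y² and gives linear equations (the radical axes):
90.4 x + 16.8 y = -1982.62
36.4 x − 134.8 y = -3516.11
Solving the 2×2 system: x ≈ -25.5, y ≈ 19.2 km.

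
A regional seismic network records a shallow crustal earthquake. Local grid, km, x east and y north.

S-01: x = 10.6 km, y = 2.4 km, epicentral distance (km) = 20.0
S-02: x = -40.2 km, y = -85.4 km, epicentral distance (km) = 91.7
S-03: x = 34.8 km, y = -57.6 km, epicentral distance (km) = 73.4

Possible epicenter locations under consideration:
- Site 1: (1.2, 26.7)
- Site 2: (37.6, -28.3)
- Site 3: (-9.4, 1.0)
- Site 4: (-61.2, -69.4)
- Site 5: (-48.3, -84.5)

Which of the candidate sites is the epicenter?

For each candidate, compare |candidate − station| to the reported distance:
Site 1: residuals S-01 6.1, S-02 27.8, S-03 17.3 → max 27.8 km
Site 2: residuals S-01 20.9, S-02 4.8, S-03 44.0 → max 44.0 km
Site 3: residuals S-01 0.0, S-02 0.0, S-03 0.0 → max 0.0 km
Site 4: residuals S-01 81.5, S-02 65.3, S-03 23.3 → max 81.5 km
Site 5: residuals S-01 85.0, S-02 83.6, S-03 13.9 → max 85.0 km
Only Site 3 has all residuals ≈ 0.

Site 3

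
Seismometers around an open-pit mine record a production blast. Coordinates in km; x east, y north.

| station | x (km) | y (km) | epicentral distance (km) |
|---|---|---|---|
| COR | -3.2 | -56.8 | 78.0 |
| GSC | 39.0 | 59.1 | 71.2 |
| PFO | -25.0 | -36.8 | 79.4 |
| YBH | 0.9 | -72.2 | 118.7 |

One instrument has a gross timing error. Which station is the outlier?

Solve using three stations at a time. Using GSC, PFO, YBH (subtract circle equations pairwise → linear system) gives (x, y) ≈ (-30.0, 42.3).
Distances from that point to each station vs reported:
  COR: calculated 102.7 vs reported 78.0 → residual 24.7 km
  GSC: calculated 71.0 vs reported 71.2 → residual 0.2 km
  PFO: calculated 79.3 vs reported 79.4 → residual 0.1 km
  YBH: calculated 118.6 vs reported 118.7 → residual 0.1 km
GSC, PFO, YBH are mutually consistent (residuals ≈ 0); COR is off by 24.7 km.

COR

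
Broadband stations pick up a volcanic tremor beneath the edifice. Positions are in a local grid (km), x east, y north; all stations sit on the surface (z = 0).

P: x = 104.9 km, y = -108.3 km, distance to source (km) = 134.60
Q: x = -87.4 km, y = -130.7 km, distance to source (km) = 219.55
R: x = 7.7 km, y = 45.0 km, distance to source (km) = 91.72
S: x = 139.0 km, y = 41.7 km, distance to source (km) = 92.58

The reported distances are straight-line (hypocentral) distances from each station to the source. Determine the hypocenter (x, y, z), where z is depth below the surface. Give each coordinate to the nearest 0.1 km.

x ≈ 71.9 km, y ≈ 9.9 km, depth ≈ 55.3 km

Each station gives a sphere (x−x_i)² + (y−y_i)² + z² = d_i² (stations at z=0).
Subtracting the P sphere from Q and R: z² cancels, leaving linear equations in x and y:
-384.6 x − 44.8 y = -28096.69
-194.4 x + 306.6 y = -10944.01
Solving: x ≈ 71.902, y ≈ 9.895 km (keep extra digits for the depth step; rounded: 71.9, 9.9).
Then from the P sphere: z² = 134.60² − (x − 104.9)² − (y + 108.3)² with x = 71.902, y = 9.895, so z ≈ 55.301 ≈ 55.3 km.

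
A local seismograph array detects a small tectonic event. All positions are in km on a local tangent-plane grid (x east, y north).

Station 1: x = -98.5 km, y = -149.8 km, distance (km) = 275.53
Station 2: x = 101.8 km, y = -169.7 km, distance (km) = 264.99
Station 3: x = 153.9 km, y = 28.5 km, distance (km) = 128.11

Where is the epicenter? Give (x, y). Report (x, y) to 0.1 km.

Circle about each station: (x + 98.5)² + (y + 149.8)² = 275.53²; (x − 101.8)² + (y + 169.7)² = 264.99²; (x − 153.9)² + (y − 28.5)² = 128.11².
Subtracting the Station 1 equation from the Station 2 and Station 3 equations removes the quadratic terms:
400.6 x − 39.8 y = 12716.12
504.8 x + 356.6 y = 51859.78
Solving the 2×2 system: x ≈ 40.5, y ≈ 88.1 km.
Check against Station 1 (with the unrounded x, y): √((x + 98.5)²+(y + 149.8)²) = 275.53 ≈ 275.53 km. ✓

40.5 km east, 88.1 km north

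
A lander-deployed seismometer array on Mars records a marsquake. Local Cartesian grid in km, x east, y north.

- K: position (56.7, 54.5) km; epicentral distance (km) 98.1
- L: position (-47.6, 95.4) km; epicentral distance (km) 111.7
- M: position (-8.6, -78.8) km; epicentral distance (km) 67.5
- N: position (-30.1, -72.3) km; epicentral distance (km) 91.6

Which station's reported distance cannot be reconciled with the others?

N

Solve using three stations at a time. Using K, L, M (subtract circle equations pairwise → linear system) gives (x, y) ≈ (-15.7, -11.7).
Distances from that point to each station vs reported:
  K: calculated 98.1 vs reported 98.1 → residual 0.0 km
  L: calculated 111.7 vs reported 111.7 → residual 0.0 km
  M: calculated 67.5 vs reported 67.5 → residual 0.0 km
  N: calculated 62.3 vs reported 91.6 → residual 29.3 km
K, L, M are mutually consistent (residuals ≈ 0); N is off by 29.3 km.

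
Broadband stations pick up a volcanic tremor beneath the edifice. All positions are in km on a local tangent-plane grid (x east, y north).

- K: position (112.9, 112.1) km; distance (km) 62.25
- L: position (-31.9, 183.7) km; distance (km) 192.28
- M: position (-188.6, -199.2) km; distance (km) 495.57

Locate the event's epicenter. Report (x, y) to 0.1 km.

Circle about each station: (x − 112.9)² + (y − 112.1)² = 62.25²; (x + 31.9)² + (y − 183.7)² = 192.28²; (x + 188.6)² + (y + 199.2)² = 495.57².
Subtracting pairs of circle equations eliminates x²+y² and gives linear equations (the radical axes):
-289.6 x + 143.2 y = -23646.06
-603.0 x − 622.6 y = -191776.78
Solving the 2×2 system: x ≈ 158.2, y ≈ 154.8 km.
Check against K (with the unrounded x, y): √((x − 112.9)²+(y − 112.1)²) = 62.26 ≈ 62.25 km. ✓

158.2 km east, 154.8 km north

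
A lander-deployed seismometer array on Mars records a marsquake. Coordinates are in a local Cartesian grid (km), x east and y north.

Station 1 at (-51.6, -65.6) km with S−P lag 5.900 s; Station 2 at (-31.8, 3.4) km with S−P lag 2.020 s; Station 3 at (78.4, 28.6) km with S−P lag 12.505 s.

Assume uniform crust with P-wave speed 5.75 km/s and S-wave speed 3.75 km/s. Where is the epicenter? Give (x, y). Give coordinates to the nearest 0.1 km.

-52.9 km east, -2.0 km north

Distance from S−P lag: d = Δt · v_P v_S / (v_P − v_S) = Δt · (5.75·3.75)/(5.75−3.75) ≈ 10.7812·Δt.
So d_Station 1 = 63.61, d_Station 2 = 21.78, d_Station 3 = 134.82 km.
Circle about each station: (x + 51.6)² + (y + 65.6)² = 63.61²; (x + 31.8)² + (y − 3.4)² = 21.78²; (x − 78.4)² + (y − 28.6)² = 134.82².
Subtracting pairs of circle equations eliminates x²+y² and gives linear equations (the radical axes):
39.6 x + 138.0 y = -2371.26
260.0 x + 188.4 y = -14131.60
Solving the 2×2 system: x ≈ -52.9, y ≈ -2.0 km.
Check against Station 1 (with the unrounded x, y): √((x + 51.6)²+(y + 65.6)²) = 63.61 ≈ 63.61 km. ✓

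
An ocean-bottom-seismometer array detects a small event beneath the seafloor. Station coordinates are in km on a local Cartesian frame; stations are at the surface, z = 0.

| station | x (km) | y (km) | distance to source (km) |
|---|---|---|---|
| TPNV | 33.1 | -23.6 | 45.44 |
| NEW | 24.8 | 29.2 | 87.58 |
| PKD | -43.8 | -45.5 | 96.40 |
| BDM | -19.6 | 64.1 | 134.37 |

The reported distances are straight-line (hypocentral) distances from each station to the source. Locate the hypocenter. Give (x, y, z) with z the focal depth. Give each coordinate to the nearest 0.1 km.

x ≈ 45.4 km, y ≈ -47.7 km, depth ≈ 36.5 km

Each station gives a sphere (x−x_i)² + (y−y_i)² + z² = d_i² (stations at z=0).
Subtracting the TPNV sphere from NEW and PKD: z² cancels, leaving linear equations in x and y:
-16.6 x + 105.6 y = -5790.35
-153.8 x − 43.8 y = -4892.05
Solving: x ≈ 45.391, y ≈ -47.697 km (keep extra digits for the depth step; rounded: 45.4, -47.7).
Then from the TPNV sphere: z² = 45.44² − (x − 33.1)² − (y + 23.6)² with x = 45.391, y = -47.697, so z ≈ 36.511 ≈ 36.5 km.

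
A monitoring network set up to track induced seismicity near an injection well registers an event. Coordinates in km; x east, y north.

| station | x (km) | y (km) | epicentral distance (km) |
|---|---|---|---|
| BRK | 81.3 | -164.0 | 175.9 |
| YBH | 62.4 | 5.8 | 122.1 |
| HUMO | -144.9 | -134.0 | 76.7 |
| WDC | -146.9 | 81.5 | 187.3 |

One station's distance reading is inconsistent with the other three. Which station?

Solve using three stations at a time. Using BRK, HUMO, WDC (subtract circle equations pairwise → linear system) gives (x, y) ≈ (-79.8, -93.4).
Distances from that point to each station vs reported:
  BRK: calculated 175.9 vs reported 175.9 → residual 0.0 km
  YBH: calculated 173.4 vs reported 122.1 → residual 51.3 km
  HUMO: calculated 76.7 vs reported 76.7 → residual 0.0 km
  WDC: calculated 187.3 vs reported 187.3 → residual 0.0 km
BRK, HUMO, WDC are mutually consistent (residuals ≈ 0); YBH is off by 51.3 km.

YBH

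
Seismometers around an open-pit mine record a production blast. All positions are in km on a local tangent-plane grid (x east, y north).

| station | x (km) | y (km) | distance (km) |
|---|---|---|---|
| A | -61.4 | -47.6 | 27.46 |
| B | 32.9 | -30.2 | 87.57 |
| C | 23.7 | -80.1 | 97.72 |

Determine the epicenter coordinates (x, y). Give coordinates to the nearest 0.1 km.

Circle about each station: (x + 61.4)² + (y + 47.6)² = 27.46²; (x − 32.9)² + (y + 30.2)² = 87.57²; (x − 23.7)² + (y + 80.1)² = 97.72².
Subtracting pairs of circle equations eliminates x²+y² and gives linear equations (the radical axes):
188.6 x + 34.8 y = -10955.72
170.2 x − 65.0 y = -7853.17
Solving the 2×2 system: x ≈ -54.2, y ≈ -21.1 km.

-54.2 km east, -21.1 km north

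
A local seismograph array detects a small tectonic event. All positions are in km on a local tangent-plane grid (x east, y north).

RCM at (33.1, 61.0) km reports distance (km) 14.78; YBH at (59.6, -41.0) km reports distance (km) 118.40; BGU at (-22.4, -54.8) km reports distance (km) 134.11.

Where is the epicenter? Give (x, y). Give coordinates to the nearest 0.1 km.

Circle about each station: (x − 33.1)² + (y − 61.0)² = 14.78²; (x − 59.6)² + (y + 41.0)² = 118.40²; (x + 22.4)² + (y + 54.8)² = 134.11².
Subtracting the RCM equation from the YBH and BGU equations removes the quadratic terms:
53.0 x − 204.0 y = -13383.56
-111.0 x − 231.6 y = -19078.85
Solving the 2×2 system: x ≈ 22.7, y ≈ 71.5 km.
Check against RCM (with the unrounded x, y): √((x − 33.1)²+(y − 61.0)²) = 14.78 ≈ 14.78 km. ✓

(22.7, 71.5)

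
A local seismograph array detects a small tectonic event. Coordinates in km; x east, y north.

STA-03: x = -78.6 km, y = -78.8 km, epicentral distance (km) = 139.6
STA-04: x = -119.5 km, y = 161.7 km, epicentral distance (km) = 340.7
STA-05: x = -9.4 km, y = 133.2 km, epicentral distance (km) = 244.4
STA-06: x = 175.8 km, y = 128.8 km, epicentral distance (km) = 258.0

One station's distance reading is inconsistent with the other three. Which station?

STA-04

Solve using three stations at a time. Using STA-03, STA-05, STA-06 (subtract circle equations pairwise → linear system) gives (x, y) ≈ (59.2, -101.4).
Distances from that point to each station vs reported:
  STA-03: calculated 139.7 vs reported 139.6 → residual 0.1 km
  STA-04: calculated 318.1 vs reported 340.7 → residual 22.6 km
  STA-05: calculated 244.4 vs reported 244.4 → residual 0.0 km
  STA-06: calculated 258.0 vs reported 258.0 → residual 0.0 km
STA-03, STA-05, STA-06 are mutually consistent (residuals ≈ 0); STA-04 is off by 22.6 km.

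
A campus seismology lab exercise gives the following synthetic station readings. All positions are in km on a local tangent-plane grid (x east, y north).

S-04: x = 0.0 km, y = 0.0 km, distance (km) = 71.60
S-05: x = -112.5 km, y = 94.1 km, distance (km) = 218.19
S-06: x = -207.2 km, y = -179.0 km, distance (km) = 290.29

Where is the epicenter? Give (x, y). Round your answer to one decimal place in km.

Circle about each station: x² + y² = 71.60²; (x + 112.5)² + (y − 94.1)² = 218.19²; (x + 207.2)² + (y + 179.0)² = 290.29².
Subtracting pairs of circle equations eliminates x²+y² and gives linear equations (the radical axes):
-225.0 x + 188.2 y = -20969.26
-414.4 x − 358.0 y = -4168.88
Solving the 2×2 system: x ≈ 52.3, y ≈ -48.9 km.
Check against S-04 (with the unrounded x, y): √(x²+y²) = 71.60 ≈ 71.60 km. ✓

52.3 km east, -48.9 km north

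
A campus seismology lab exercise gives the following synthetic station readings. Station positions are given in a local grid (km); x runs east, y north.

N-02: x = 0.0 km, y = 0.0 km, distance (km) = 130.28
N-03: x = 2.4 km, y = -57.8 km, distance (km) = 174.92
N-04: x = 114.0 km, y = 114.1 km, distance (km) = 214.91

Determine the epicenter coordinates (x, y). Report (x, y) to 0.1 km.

-98.9 km east, 84.8 km north

Circle about each station: x² + y² = 130.28²; (x − 2.4)² + (y + 57.8)² = 174.92²; (x − 114.0)² + (y − 114.1)² = 214.91².
Subtracting the N-02 equation from the N-03 and N-04 equations removes the quadratic terms:
4.8 x − 115.6 y = -10277.53
228.0 x + 228.2 y = -3198.62
Solving the 2×2 system: x ≈ -98.9, y ≈ 84.8 km.
Check against N-02 (with the unrounded x, y): √(x²+y²) = 130.28 ≈ 130.28 km. ✓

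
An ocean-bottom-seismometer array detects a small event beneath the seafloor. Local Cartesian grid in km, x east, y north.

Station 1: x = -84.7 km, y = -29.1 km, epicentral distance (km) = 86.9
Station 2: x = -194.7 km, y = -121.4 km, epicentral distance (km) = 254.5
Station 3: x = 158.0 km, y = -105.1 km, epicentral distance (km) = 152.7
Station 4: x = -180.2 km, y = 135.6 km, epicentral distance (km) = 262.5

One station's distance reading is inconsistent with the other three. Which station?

Solve using three stations at a time. Using Station 2, Station 3, Station 4 (subtract circle equations pairwise → linear system) gives (x, y) ≈ (35.8, -13.5).
Distances from that point to each station vs reported:
  Station 1: calculated 121.5 vs reported 86.9 → residual 34.6 km
  Station 2: calculated 254.5 vs reported 254.5 → residual 0.0 km
  Station 3: calculated 152.7 vs reported 152.7 → residual 0.0 km
  Station 4: calculated 262.5 vs reported 262.5 → residual 0.0 km
Station 2, Station 3, Station 4 are mutually consistent (residuals ≈ 0); Station 1 is off by 34.6 km.

Station 1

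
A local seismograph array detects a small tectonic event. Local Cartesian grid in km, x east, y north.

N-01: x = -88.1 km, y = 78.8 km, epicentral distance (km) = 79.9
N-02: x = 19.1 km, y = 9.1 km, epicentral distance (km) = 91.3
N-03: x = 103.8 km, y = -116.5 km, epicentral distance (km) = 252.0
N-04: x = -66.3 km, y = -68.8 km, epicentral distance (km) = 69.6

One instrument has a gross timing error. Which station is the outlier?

N-03

Solve using three stations at a time. Using N-01, N-02, N-04 (subtract circle equations pairwise → linear system) gives (x, y) ≈ (-71.8, 0.6).
Distances from that point to each station vs reported:
  N-01: calculated 79.9 vs reported 79.9 → residual 0.0 km
  N-02: calculated 91.3 vs reported 91.3 → residual 0.0 km
  N-03: calculated 211.1 vs reported 252.0 → residual 40.9 km
  N-04: calculated 69.6 vs reported 69.6 → residual 0.0 km
N-01, N-02, N-04 are mutually consistent (residuals ≈ 0); N-03 is off by 40.9 km.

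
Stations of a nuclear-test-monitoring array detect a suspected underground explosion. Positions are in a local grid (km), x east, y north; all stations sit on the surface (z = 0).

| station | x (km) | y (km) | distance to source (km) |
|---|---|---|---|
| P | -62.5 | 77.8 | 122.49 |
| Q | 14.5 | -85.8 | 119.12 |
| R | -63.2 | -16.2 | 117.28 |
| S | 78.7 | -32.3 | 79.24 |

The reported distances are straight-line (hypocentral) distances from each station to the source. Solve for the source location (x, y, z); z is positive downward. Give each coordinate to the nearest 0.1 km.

Each station gives a sphere (x−x_i)² + (y−y_i)² + z² = d_i² (stations at z=0).
Subtracting the P sphere from Q and R: z² cancels, leaving linear equations in x and y:
154.0 x − 327.2 y = -1572.97
-1.4 x − 188.0 y = -4453.21
Solving: x ≈ 39.489, y ≈ 23.393 km (keep extra digits for the depth step; rounded: 39.5, 23.4).
Then from the P sphere: z² = 122.49² − (x + 62.5)² − (y − 77.8)² with x = 39.489, y = 23.393, so z ≈ 40.521 ≈ 40.5 km.
Check against S (with the unrounded solution): distance 79.25 ≈ 79.24 km. ✓

x ≈ 39.5 km, y ≈ 23.4 km, depth ≈ 40.5 km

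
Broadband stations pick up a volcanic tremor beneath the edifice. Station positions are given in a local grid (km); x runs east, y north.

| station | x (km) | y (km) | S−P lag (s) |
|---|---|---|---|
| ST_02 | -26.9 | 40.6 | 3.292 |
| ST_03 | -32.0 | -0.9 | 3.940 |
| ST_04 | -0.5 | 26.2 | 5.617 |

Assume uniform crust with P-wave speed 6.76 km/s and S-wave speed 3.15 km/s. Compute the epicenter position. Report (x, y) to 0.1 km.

Distance from S−P lag: d = Δt · v_P v_S / (v_P − v_S) = Δt · (6.76·3.15)/(6.76−3.15) ≈ 5.8986·Δt.
So d_ST_02 = 19.42, d_ST_03 = 23.24, d_ST_04 = 33.13 km.
Circle about each station: (x + 26.9)² + (y − 40.6)² = 19.42²; (x + 32.0)² + (y + 0.9)² = 23.24²; (x + 0.5)² + (y − 26.2)² = 33.13².
Subtracting the ST_02 equation from the ST_03 and ST_04 equations removes the quadratic terms:
-10.2 x − 83.0 y = -1510.12
52.8 x − 28.8 y = -2405.74
Solving the 2×2 system: x ≈ -33.4, y ≈ 22.3 km.

(-33.4, 22.3)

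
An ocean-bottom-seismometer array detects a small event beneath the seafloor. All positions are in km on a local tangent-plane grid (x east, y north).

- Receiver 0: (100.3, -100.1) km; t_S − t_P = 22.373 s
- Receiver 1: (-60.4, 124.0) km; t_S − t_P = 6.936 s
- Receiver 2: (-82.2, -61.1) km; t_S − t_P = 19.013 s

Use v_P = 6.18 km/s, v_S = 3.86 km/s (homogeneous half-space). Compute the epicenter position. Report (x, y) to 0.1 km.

(9.8, 111.4)

Distance from S−P lag: d = Δt · v_P v_S / (v_P − v_S) = Δt · (6.18·3.86)/(6.18−3.86) ≈ 10.2822·Δt.
So d_Receiver 0 = 230.04, d_Receiver 1 = 71.32, d_Receiver 2 = 195.50 km.
Circle about each station: (x − 100.3)² + (y + 100.1)² = 230.04²; (x + 60.4)² + (y − 124.0)² = 71.32²; (x + 82.2)² + (y + 61.1)² = 195.50².
Subtracting the Receiver 0 equation from the Receiver 1 and Receiver 2 equations removes the quadratic terms:
-321.4 x + 448.2 y = 46775.92
-365.0 x + 78.0 y = 5108.10
Solving the 2×2 system: x ≈ 9.8, y ≈ 111.4 km.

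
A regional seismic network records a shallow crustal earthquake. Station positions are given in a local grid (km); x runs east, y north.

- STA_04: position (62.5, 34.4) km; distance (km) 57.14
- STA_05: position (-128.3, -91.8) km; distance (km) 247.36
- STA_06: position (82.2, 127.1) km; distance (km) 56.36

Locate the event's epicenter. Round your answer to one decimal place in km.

Circle about each station: (x − 62.5)² + (y − 34.4)² = 57.14²; (x + 128.3)² + (y + 91.8)² = 247.36²; (x − 82.2)² + (y − 127.1)² = 56.36².
Subtracting pairs of circle equations eliminates x²+y² and gives linear equations (the radical axes):
-381.6 x − 252.4 y = -38123.47
39.4 x + 185.4 y = 17910.17
Solving the 2×2 system: x ≈ 41.9, y ≈ 87.7 km.

x ≈ 41.9 km, y ≈ 87.7 km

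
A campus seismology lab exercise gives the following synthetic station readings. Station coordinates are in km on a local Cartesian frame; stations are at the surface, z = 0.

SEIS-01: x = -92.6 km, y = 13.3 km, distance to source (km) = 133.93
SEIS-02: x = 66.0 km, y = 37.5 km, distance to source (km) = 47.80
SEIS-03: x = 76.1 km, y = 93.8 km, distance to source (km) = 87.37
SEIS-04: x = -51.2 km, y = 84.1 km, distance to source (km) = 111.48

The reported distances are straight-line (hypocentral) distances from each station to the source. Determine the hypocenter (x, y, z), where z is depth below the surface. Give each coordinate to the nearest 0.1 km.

(36.2, 24.4, 35.0)

Each station gives a sphere (x−x_i)² + (y−y_i)² + z² = d_i² (stations at z=0).
Subtracting the SEIS-01 sphere from SEIS-02 and SEIS-03: z² cancels, leaving linear equations in x and y:
317.2 x + 48.4 y = 12663.00
337.4 x + 161.0 y = 16141.73
Solving: x ≈ 36.198, y ≈ 24.401 km (keep extra digits for the depth step; rounded: 36.2, 24.4).
Then from the SEIS-01 sphere: z² = 133.93² − (x + 92.6)² − (y − 13.3)² with x = 36.198, y = 24.401, so z ≈ 35.001 ≈ 35.0 km.
Check against SEIS-04 (with the unrounded solution): distance 111.48 ≈ 111.48 km. ✓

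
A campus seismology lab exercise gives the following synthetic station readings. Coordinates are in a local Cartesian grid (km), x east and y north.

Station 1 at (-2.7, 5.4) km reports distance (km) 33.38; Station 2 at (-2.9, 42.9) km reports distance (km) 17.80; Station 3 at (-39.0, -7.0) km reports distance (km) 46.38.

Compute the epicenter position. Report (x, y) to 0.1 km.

Circle about each station: (x + 2.7)² + (y − 5.4)² = 33.38²; (x + 2.9)² + (y − 42.9)² = 17.80²; (x + 39.0)² + (y + 7.0)² = 46.38².
Subtracting pairs of circle equations eliminates x²+y² and gives linear equations (the radical axes):
-0.4 x + 75.0 y = 2609.75
-72.6 x − 24.8 y = 496.67
Solving the 2×2 system: x ≈ -18.7, y ≈ 34.7 km.
Check against Station 1 (with the unrounded x, y): √((x + 2.7)²+(y − 5.4)²) = 33.38 ≈ 33.38 km. ✓

-18.7 km east, 34.7 km north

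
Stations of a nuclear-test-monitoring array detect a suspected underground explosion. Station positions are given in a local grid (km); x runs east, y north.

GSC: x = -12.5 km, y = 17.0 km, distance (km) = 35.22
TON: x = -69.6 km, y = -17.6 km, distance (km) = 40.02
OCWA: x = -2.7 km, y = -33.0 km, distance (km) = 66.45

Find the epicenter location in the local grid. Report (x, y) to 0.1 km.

x ≈ -47.7 km, y ≈ 15.9 km

Circle about each station: (x + 12.5)² + (y − 17.0)² = 35.22²; (x + 69.6)² + (y + 17.6)² = 40.02²; (x + 2.7)² + (y + 33.0)² = 66.45².
Subtracting pairs of circle equations eliminates x²+y² and gives linear equations (the radical axes):
-114.2 x − 69.2 y = 4347.52
19.6 x − 100.0 y = -2524.11
Solving the 2×2 system: x ≈ -47.7, y ≈ 15.9 km.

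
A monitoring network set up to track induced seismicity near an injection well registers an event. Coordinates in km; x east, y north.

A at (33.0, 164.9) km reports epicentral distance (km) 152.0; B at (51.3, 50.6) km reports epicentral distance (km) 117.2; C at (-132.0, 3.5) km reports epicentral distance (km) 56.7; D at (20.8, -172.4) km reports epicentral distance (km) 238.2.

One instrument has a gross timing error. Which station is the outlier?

C

Solve using three stations at a time. Using A, B, D (subtract circle equations pairwise → linear system) gives (x, y) ≈ (-65.9, 49.5).
Distances from that point to each station vs reported:
  A: calculated 152.0 vs reported 152.0 → residual 0.0 km
  B: calculated 117.2 vs reported 117.2 → residual 0.0 km
  C: calculated 80.5 vs reported 56.7 → residual 23.8 km
  D: calculated 238.2 vs reported 238.2 → residual 0.0 km
A, B, D are mutually consistent (residuals ≈ 0); C is off by 23.8 km.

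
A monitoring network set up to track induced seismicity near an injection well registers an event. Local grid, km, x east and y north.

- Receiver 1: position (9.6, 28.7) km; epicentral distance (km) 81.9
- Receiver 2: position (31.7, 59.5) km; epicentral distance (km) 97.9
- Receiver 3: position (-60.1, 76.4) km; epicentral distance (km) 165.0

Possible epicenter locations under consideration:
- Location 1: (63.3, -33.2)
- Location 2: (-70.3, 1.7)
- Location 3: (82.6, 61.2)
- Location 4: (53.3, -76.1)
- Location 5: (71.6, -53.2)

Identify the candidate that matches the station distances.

Location 1

For each candidate, compare |candidate − station| to the reported distance:
Location 1: residuals Receiver 1 0.0, Receiver 2 0.0, Receiver 3 0.0 → max 0.0 km
Location 2: residuals Receiver 1 2.4, Receiver 2 19.3, Receiver 3 89.6 → max 89.6 km
Location 3: residuals Receiver 1 2.0, Receiver 2 47.0, Receiver 3 21.5 → max 47.0 km
Location 4: residuals Receiver 1 31.6, Receiver 2 39.4, Receiver 3 25.0 → max 39.4 km
Location 5: residuals Receiver 1 20.8, Receiver 2 21.7, Receiver 3 19.8 → max 21.7 km
Only Location 1 has all residuals ≈ 0.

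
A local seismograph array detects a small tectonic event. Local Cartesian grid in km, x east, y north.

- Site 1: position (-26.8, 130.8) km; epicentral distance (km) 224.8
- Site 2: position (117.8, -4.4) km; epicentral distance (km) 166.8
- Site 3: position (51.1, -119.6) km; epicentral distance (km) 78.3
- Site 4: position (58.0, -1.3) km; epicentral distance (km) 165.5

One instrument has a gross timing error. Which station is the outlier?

Solve using three stations at a time. Using Site 1, Site 2, Site 3 (subtract circle equations pairwise → linear system) gives (x, y) ≈ (-22.9, -94.0).
Distances from that point to each station vs reported:
  Site 1: calculated 224.8 vs reported 224.8 → residual 0.0 km
  Site 2: calculated 166.8 vs reported 166.8 → residual 0.0 km
  Site 3: calculated 78.3 vs reported 78.3 → residual 0.0 km
  Site 4: calculated 123.0 vs reported 165.5 → residual 42.5 km
Site 1, Site 2, Site 3 are mutually consistent (residuals ≈ 0); Site 4 is off by 42.5 km.

Site 4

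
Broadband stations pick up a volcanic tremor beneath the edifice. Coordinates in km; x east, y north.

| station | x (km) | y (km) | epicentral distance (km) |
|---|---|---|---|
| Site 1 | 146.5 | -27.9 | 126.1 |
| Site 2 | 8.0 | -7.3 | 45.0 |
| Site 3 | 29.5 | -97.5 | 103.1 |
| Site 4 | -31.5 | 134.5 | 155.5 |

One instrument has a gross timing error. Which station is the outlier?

Site 1

Solve using three stations at a time. Using Site 2, Site 3, Site 4 (subtract circle equations pairwise → linear system) gives (x, y) ≈ (51.7, 3.1).
Distances from that point to each station vs reported:
  Site 1: calculated 99.8 vs reported 126.1 → residual 26.3 km
  Site 2: calculated 44.9 vs reported 45.0 → residual 0.1 km
  Site 3: calculated 103.0 vs reported 103.1 → residual 0.1 km
  Site 4: calculated 155.5 vs reported 155.5 → residual 0.0 km
Site 2, Site 3, Site 4 are mutually consistent (residuals ≈ 0); Site 1 is off by 26.3 km.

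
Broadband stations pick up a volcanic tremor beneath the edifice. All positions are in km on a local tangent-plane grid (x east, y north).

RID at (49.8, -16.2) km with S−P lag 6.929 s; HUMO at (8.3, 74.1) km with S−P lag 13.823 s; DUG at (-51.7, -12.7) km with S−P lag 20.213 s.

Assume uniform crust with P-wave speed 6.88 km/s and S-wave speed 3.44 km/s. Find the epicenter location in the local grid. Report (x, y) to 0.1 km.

Distance from S−P lag: d = Δt · v_P v_S / (v_P − v_S) = Δt · (6.88·3.44)/(6.88−3.44) ≈ 6.8800·Δt.
So d_RID = 47.67, d_HUMO = 95.10, d_DUG = 139.07 km.
Circle about each station: (x − 49.8)² + (y + 16.2)² = 47.67²; (x − 8.3)² + (y − 74.1)² = 95.10²; (x + 51.7)² + (y + 12.7)² = 139.07².
Subtracting the RID equation from the HUMO and DUG equations removes the quadratic terms:
-83.0 x + 180.6 y = -3954.36
-203.0 x + 7.0 y = -16976.34
Solving the 2×2 system: x ≈ 84.2, y ≈ 16.8 km.

x ≈ 84.2 km, y ≈ 16.8 km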